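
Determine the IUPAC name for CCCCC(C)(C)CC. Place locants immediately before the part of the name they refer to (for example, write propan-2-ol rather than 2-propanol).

The longest continuous carbon chain has 7 atoms, so the parent hydride is heptane.
Number the chain so that the substituent locant set {3,3} is lower than {5,5} at the first point of difference.
With this numbering: two methyl groups at C-3.
Assembling the pieces gives 3,3-dimethylheptane.

3,3-dimethylheptane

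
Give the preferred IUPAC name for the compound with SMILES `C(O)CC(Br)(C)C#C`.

3-bromo-3-methylpent-4-yn-1-ol

The longest carbon chain that includes the –OH group and the multiple bond has 5 carbons, so the parent hydride is pentane.
The highest-priority functional group is an alcohol (–OH), so the name ends in -ol.
The chain contains a C≡C triple bond, so the unsaturation ending is -yne.
Number the chain so that numbering from this end puts the hydroxyl group at C-1 rather than C-5.
That gives the hydroxyl at C-1; the triple bond between C-4 and C-5; a bromo group at C-3; a methyl group at C-3.
Substituent prefixes are cited in alphabetical order (multiplying prefixes like di-/tri- are ignored for ordering).
The name is 3-bromo-3-methylpent-4-yn-1-ol.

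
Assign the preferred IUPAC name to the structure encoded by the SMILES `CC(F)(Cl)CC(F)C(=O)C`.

5-chloro-3,5-difluorohexan-2-one

The longest carbon chain that includes the carbonyl has 6 carbons, so the parent hydride is hexane.
The principal characteristic group is a ketone (C=O on an internal carbon), named with the suffix -one.
Choose the numbering such that numbering from this end puts the carbonyl group at C-2 rather than C-5.
That gives the carbonyl at C-2; a chloro group at C-5; fluoro groups at C-3 and C-5.
Prefixes are listed alphabetically: chloro, fluoro.
Assembling the pieces gives 5-chloro-3,5-difluorohexan-2-one.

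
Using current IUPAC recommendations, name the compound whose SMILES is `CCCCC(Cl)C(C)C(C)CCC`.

The parent chain contains 10 carbons (decane).
Choose the numbering such that the substituent locant set {4,5,6} is lower than {5,6,7} at the first point of difference.
That gives a chloro group at C-6; methyl groups at C-4 and C-5.
Prefixes are listed alphabetically: chloro, methyl.
Assembling the pieces gives 6-chloro-4,5-dimethyldecane.

6-chloro-4,5-dimethyldecane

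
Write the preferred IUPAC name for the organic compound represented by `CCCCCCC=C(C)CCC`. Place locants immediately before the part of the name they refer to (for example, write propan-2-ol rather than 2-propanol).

4-methylundec-4-ene

Counting along the main chain through the multiple bond gives 11 carbons: the parent is undecane.
There is one C=C double bond, indicated by the ending -ene.
The numbering direction is chosen so that numbering from this end puts the double bond at C-4 rather than C-7.
That gives the double bond between C-4 and C-5; a methyl group at C-4.
Putting it together: 4-methylundec-4-ene.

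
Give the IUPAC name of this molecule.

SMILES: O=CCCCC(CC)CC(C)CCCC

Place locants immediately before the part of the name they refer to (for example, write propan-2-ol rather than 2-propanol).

The longest carbon chain that includes the –CHO group has 11 carbons, so the parent hydride is undecane.
The highest-priority functional group is an aldehyde (terminal –CHO), so the name ends in -al.
The numbering direction is chosen so that the aldehyde carbon is C-1 by definition.
This places an ethyl group at C-5; a methyl group at C-7.
Prefixes are listed alphabetically: ethyl, methyl.
Putting it together: 5-ethyl-7-methylundecanal.

5-ethyl-7-methylundecanal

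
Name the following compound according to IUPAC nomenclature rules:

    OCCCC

butan-1-ol

Counting along the main chain through the –OH group gives 4 carbons: the parent is butane.
The principal characteristic group is an alcohol (–OH), named with the suffix -ol.
The numbering direction is chosen so that numbering from this end puts the hydroxyl group at C-1 rather than C-4.
That gives the hydroxyl at C-1.
The name is butan-1-ol.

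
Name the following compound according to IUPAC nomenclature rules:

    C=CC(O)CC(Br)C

5-bromohex-1-en-3-ol

The longest chain bearing the –OH group and the multiple bond is 6 carbons long (hexane).
The highest-priority functional group is an alcohol (–OH), so the name ends in -ol.
There is one C=C double bond, indicated by the ending -ene.
The numbering direction is chosen so that numbering from this end puts the hydroxyl group at C-3 rather than C-4.
With this numbering: the hydroxyl at C-3; the double bond between C-1 and C-2; a bromo group at C-5.
The name is 5-bromohex-1-en-3-ol.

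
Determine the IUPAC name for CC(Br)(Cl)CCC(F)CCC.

2-bromo-2-chloro-5-fluorooctane

The longest continuous carbon chain has 8 atoms, so the parent hydride is octane.
Number the chain so that the substituent locant set {2,2,5} is lower than {4,7,7} at the first point of difference.
With this numbering: a bromo group at C-2; a chloro group at C-2; a fluoro group at C-5.
Prefixes are listed alphabetically: bromo, chloro, fluoro.
The name is 2-bromo-2-chloro-5-fluorooctane.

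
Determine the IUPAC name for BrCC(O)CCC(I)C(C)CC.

The longest carbon chain that includes the –OH group has 8 carbons, so the parent hydride is octane.
The highest-priority functional group is an alcohol (–OH), so the name ends in -ol.
Number the chain so that numbering from this end puts the hydroxyl group at C-2 rather than C-7.
With this numbering: the hydroxyl at C-2; a bromo group at C-1; an iodo group at C-5; a methyl group at C-6.
Substituent prefixes are cited in alphabetical order (multiplying prefixes like di-/tri- are ignored for ordering).
Assembling the pieces gives 1-bromo-5-iodo-6-methyloctan-2-ol.

1-bromo-5-iodo-6-methyloctan-2-ol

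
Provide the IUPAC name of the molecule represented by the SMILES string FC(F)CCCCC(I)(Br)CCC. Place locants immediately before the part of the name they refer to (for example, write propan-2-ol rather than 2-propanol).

The longest carbon chain is 9 atoms: the parent is nonane.
The numbering direction is chosen so that the substituent locant set {1,1,6,6} is lower than {4,4,9,9} at the first point of difference.
With this numbering: a bromo group at C-6; two fluoro groups at C-1; an iodo group at C-6.
Substituent prefixes are cited in alphabetical order (multiplying prefixes like di-/tri- are ignored for ordering).
Putting it together: 6-bromo-1,1-difluoro-6-iodononane.

6-bromo-1,1-difluoro-6-iodononane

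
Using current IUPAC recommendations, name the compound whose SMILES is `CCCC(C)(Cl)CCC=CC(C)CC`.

8-chloro-3,8-dimethylundec-4-ene

Counting along the main chain through the multiple bond gives 11 carbons: the parent is undecane.
The chain contains a C=C double bond, so the unsaturation ending is -ene.
Number the chain so that numbering from this end puts the double bond at C-4 rather than C-7.
That gives the double bond between C-4 and C-5; a chloro group at C-8; methyl groups at C-3 and C-8.
Prefixes are listed alphabetically: chloro, methyl.
The name is 8-chloro-3,8-dimethylundec-4-ene.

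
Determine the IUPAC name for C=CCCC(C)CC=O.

The longest chain bearing the –CHO group and the multiple bond is 7 carbons long (heptane).
The principal characteristic group is an aldehyde (terminal –CHO), named with the suffix -al.
A C=C double bond in the chain gives the infix -ene-.
Choose the numbering such that the aldehyde carbon is C-1 by definition.
This places the double bond between C-6 and C-7; a methyl group at C-3.
The name is 3-methylhept-6-enal.

3-methylhept-6-enal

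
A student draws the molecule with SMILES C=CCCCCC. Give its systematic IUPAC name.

hept-1-ene

Counting along the main chain through the multiple bond gives 7 carbons: the parent is heptane.
There is one C=C double bond, indicated by the ending -ene.
Choose the numbering such that numbering from this end puts the double bond at C-1 rather than C-6.
That gives the double bond between C-1 and C-2.
Assembling the pieces gives hept-1-ene.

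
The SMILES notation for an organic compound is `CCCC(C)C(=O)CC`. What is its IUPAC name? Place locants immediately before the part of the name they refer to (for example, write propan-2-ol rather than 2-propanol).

The longest carbon chain that includes the carbonyl has 7 carbons, so the parent hydride is heptane.
The principal characteristic group is a ketone (C=O on an internal carbon), named with the suffix -one.
Number the chain so that numbering from this end puts the carbonyl group at C-3 rather than C-5.
This places the carbonyl at C-3; a methyl group at C-4.
The name is 4-methylheptan-3-one.

4-methylheptan-3-one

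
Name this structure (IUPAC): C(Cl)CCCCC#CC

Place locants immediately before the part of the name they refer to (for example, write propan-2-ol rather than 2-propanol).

Counting along the main chain through the multiple bond gives 8 carbons: the parent is octane.
A C≡C triple bond in the chain gives the infix -yne-.
Number the chain so that numbering from this end puts the triple bond at C-2 rather than C-6.
This places the triple bond between C-2 and C-3; a chloro group at C-8.
The name is 8-chlorooct-2-yne.

8-chlorooct-2-yne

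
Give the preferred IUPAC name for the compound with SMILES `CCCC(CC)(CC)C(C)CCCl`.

The parent chain contains 7 carbons (heptane).
Choose the numbering such that the substituent locant set {1,3,4,4} is lower than {4,4,5,7} at the first point of difference.
This places a chloro group at C-1; two ethyl groups at C-4; a methyl group at C-3.
Substituent prefixes are cited in alphabetical order (multiplying prefixes like di-/tri- are ignored for ordering).
Putting it together: 1-chloro-4,4-diethyl-3-methylheptane.

1-chloro-4,4-diethyl-3-methylheptane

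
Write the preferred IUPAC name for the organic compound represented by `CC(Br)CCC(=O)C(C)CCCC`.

The longest chain bearing the carbonyl is 10 carbons long (decane).
A ketone (C=O on an internal carbon) is the principal characteristic group, giving the suffix -one.
Choose the numbering such that numbering from this end puts the carbonyl group at C-5 rather than C-6.
With this numbering: the carbonyl at C-5; a bromo group at C-2; a methyl group at C-6.
The substituents are ordered alphabetically, ignoring any di-/tri- multipliers.
Assembling the pieces gives 2-bromo-6-methyldecan-5-one.

2-bromo-6-methyldecan-5-one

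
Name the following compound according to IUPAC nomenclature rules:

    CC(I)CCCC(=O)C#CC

8-iodonon-2-yn-4-one

Counting along the main chain through the carbonyl and the multiple bond gives 9 carbons: the parent is nonane.
The principal characteristic group is a ketone (C=O on an internal carbon), named with the suffix -one.
There is one C≡C triple bond, indicated by the ending -yne.
The numbering direction is chosen so that numbering from this end puts the carbonyl group at C-4 rather than C-6.
With this numbering: the carbonyl at C-4; the triple bond between C-2 and C-3; an iodo group at C-8.
Putting it together: 8-iodonon-2-yn-4-one.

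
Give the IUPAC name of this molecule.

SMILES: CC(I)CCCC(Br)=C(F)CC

The longest chain bearing the multiple bond is 9 carbons long (nonane).
A C=C double bond in the chain gives the infix -ene-.
Choose the numbering such that numbering from this end puts the double bond at C-3 rather than C-6.
This places the double bond between C-3 and C-4; a bromo group at C-4; a fluoro group at C-3; an iodo group at C-8.
The substituents are ordered alphabetically, ignoring any di-/tri- multipliers.
Assembling the pieces gives 4-bromo-3-fluoro-8-iodonon-3-ene.

4-bromo-3-fluoro-8-iodonon-3-ene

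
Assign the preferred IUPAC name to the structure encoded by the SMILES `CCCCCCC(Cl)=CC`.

The longest chain bearing the multiple bond is 9 carbons long (nonane).
There is one C=C double bond, indicated by the ending -ene.
Choose the numbering such that numbering from this end puts the double bond at C-2 rather than C-7.
This places the double bond between C-2 and C-3; a chloro group at C-3.
Assembling the pieces gives 3-chloronon-2-ene.

3-chloronon-2-ene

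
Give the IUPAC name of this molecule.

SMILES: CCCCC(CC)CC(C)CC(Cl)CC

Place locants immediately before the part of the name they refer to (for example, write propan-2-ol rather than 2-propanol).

The parent chain contains 11 carbons (undecane).
Number the chain so that the substituent locant set {3,5,7} is lower than {5,7,9} at the first point of difference.
That gives a chloro group at C-3; an ethyl group at C-7; a methyl group at C-5.
Substituent prefixes are cited in alphabetical order (multiplying prefixes like di-/tri- are ignored for ordering).
Assembling the pieces gives 3-chloro-7-ethyl-5-methylundecane.

3-chloro-7-ethyl-5-methylundecane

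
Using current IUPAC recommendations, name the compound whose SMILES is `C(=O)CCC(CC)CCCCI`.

4-ethyl-8-iodooctanal

The longest chain bearing the –CHO group is 8 carbons long (octane).
The principal characteristic group is an aldehyde (terminal –CHO), named with the suffix -al.
Number the chain so that the aldehyde carbon is C-1 by definition.
This places an ethyl group at C-4; an iodo group at C-8.
Prefixes are listed alphabetically: ethyl, iodo.
The name is 4-ethyl-8-iodooctanal.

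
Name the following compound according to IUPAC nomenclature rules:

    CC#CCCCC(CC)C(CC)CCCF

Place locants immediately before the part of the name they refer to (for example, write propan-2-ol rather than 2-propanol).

Counting along the main chain through the multiple bond gives 11 carbons: the parent is undecane.
The chain contains a C≡C triple bond, so the unsaturation ending is -yne.
Choose the numbering such that numbering from this end puts the triple bond at C-2 rather than C-9.
That gives the triple bond between C-2 and C-3; ethyl groups at C-7 and C-8; a fluoro group at C-11.
Substituent prefixes are cited in alphabetical order (multiplying prefixes like di-/tri- are ignored for ordering).
Putting it together: 7,8-diethyl-11-fluoroundec-2-yne.

7,8-diethyl-11-fluoroundec-2-yne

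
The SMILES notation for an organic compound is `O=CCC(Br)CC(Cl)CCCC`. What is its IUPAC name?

The longest carbon chain that includes the –CHO group has 9 carbons, so the parent hydride is nonane.
The highest-priority functional group is an aldehyde (terminal –CHO), so the name ends in -al.
The numbering direction is chosen so that the aldehyde carbon is C-1 by definition.
That gives a bromo group at C-3; a chloro group at C-5.
The substituents are ordered alphabetically, ignoring any di-/tri- multipliers.
Assembling the pieces gives 3-bromo-5-chlorononanal.

3-bromo-5-chlorononanal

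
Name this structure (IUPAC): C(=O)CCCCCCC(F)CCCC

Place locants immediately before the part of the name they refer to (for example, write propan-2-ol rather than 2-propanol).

8-fluorododecanal

Counting along the main chain through the –CHO group gives 12 carbons: the parent is dodecane.
The highest-priority functional group is an aldehyde (terminal –CHO), so the name ends in -al.
Choose the numbering such that the aldehyde carbon is C-1 by definition.
This places a fluoro group at C-8.
The name is 8-fluorododecanal.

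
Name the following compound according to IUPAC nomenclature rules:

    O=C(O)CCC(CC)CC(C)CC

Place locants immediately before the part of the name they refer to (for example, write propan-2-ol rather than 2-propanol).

4-ethyl-6-methyloctanoic acid

The longest carbon chain that includes the –COOH group has 8 carbons, so the parent hydride is octane.
A carboxylic acid (terminal –COOH) is the principal characteristic group, giving the suffix -oic acid.
Choose the numbering such that the carboxylic acid carbon is C-1 by definition.
That gives an ethyl group at C-4; a methyl group at C-6.
Substituent prefixes are cited in alphabetical order (multiplying prefixes like di-/tri- are ignored for ordering).
Putting it together: 4-ethyl-6-methyloctanoic acid.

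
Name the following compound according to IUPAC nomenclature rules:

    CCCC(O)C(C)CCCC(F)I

9-fluoro-9-iodo-5-methylnonan-4-ol

Counting along the main chain through the –OH group gives 9 carbons: the parent is nonane.
The highest-priority functional group is an alcohol (–OH), so the name ends in -ol.
Choose the numbering such that numbering from this end puts the hydroxyl group at C-4 rather than C-6.
That gives the hydroxyl at C-4; a fluoro group at C-9; an iodo group at C-9; a methyl group at C-5.
Prefixes are listed alphabetically: fluoro, iodo, methyl.
The name is 9-fluoro-9-iodo-5-methylnonan-4-ol.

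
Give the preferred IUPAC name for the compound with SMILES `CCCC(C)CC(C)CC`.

3,5-dimethyloctane

The longest continuous carbon chain has 8 atoms, so the parent hydride is octane.
The numbering direction is chosen so that the substituent locant set {3,5} is lower than {4,6} at the first point of difference.
That gives methyl groups at C-3 and C-5.
Putting it together: 3,5-dimethyloctane.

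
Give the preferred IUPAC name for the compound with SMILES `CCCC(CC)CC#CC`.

Counting along the main chain through the multiple bond gives 8 carbons: the parent is octane.
A C≡C triple bond in the chain gives the infix -yne-.
Choose the numbering such that numbering from this end puts the triple bond at C-2 rather than C-6.
With this numbering: the triple bond between C-2 and C-3; an ethyl group at C-5.
Putting it together: 5-ethyloct-2-yne.

5-ethyloct-2-yne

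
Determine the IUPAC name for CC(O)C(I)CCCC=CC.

3-iodonon-7-en-2-ol

Counting along the main chain through the –OH group and the multiple bond gives 9 carbons: the parent is nonane.
The principal characteristic group is an alcohol (–OH), named with the suffix -ol.
There is one C=C double bond, indicated by the ending -ene.
Choose the numbering such that numbering from this end puts the hydroxyl group at C-2 rather than C-8.
That gives the hydroxyl at C-2; the double bond between C-7 and C-8; an iodo group at C-3.
The name is 3-iodonon-7-en-2-ol.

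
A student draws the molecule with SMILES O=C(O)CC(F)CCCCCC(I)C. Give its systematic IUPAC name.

Counting along the main chain through the –COOH group gives 10 carbons: the parent is decane.
The highest-priority functional group is a carboxylic acid (terminal –COOH), so the name ends in -oic acid.
The numbering direction is chosen so that the carboxylic acid carbon is C-1 by definition.
With this numbering: a fluoro group at C-3; an iodo group at C-9.
The substituents are ordered alphabetically, ignoring any di-/tri- multipliers.
Putting it together: 3-fluoro-9-iododecanoic acid.

3-fluoro-9-iododecanoic acid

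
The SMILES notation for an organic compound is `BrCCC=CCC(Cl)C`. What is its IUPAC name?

1-bromo-6-chlorohept-3-ene

The longest carbon chain that includes the multiple bond has 7 carbons, so the parent hydride is heptane.
A C=C double bond in the chain gives the infix -ene-.
Choose the numbering such that numbering from this end puts the double bond at C-3 rather than C-4.
That gives the double bond between C-3 and C-4; a bromo group at C-1; a chloro group at C-6.
Prefixes are listed alphabetically: bromo, chloro.
Assembling the pieces gives 1-bromo-6-chlorohept-3-ene.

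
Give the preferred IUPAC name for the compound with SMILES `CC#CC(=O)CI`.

The longest carbon chain that includes the carbonyl and the multiple bond has 5 carbons, so the parent hydride is pentane.
The highest-priority functional group is a ketone (C=O on an internal carbon), so the name ends in -one.
The chain contains a C≡C triple bond, so the unsaturation ending is -yne.
Number the chain so that numbering from this end puts the carbonyl group at C-2 rather than C-4.
With this numbering: the carbonyl at C-2; the triple bond between C-3 and C-4; an iodo group at C-1.
Putting it together: 1-iodopent-3-yn-2-one.

1-iodopent-3-yn-2-one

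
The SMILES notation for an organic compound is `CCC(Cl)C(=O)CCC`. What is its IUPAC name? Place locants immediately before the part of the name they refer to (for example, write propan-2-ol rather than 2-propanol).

The longest carbon chain that includes the carbonyl has 7 carbons, so the parent hydride is heptane.
A ketone (C=O on an internal carbon) is the principal characteristic group, giving the suffix -one.
Choose the numbering such that the substituent locant set {3} is lower than {5} at the first point of difference.
That gives the carbonyl at C-4; a chloro group at C-3.
Putting it together: 3-chloroheptan-4-one.

3-chloroheptan-4-one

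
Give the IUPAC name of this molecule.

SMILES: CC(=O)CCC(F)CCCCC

Counting along the main chain through the carbonyl gives 10 carbons: the parent is decane.
The highest-priority functional group is a ketone (C=O on an internal carbon), so the name ends in -one.
Number the chain so that numbering from this end puts the carbonyl group at C-2 rather than C-9.
This places the carbonyl at C-2; a fluoro group at C-5.
The name is 5-fluorodecan-2-one.

5-fluorodecan-2-one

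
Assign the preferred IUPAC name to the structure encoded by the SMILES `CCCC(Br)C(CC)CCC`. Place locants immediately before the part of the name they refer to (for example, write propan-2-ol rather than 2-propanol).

4-bromo-5-ethyloctane

The parent chain contains 8 carbons (octane).
The numbering direction is chosen so that the locant sets are identical either way, so the alphabetically earlier bromo substituent takes the lower locant (4 rather than 5).
This places a bromo group at C-4; an ethyl group at C-5.
Prefixes are listed alphabetically: bromo, ethyl.
Putting it together: 4-bromo-5-ethyloctane.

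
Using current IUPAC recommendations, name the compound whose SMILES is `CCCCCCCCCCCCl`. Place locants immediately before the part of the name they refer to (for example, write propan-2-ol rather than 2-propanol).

1-chloroundecane

The longest carbon chain is 11 atoms: the parent is undecane.
Choose the numbering such that the substituent locant set {1} is lower than {11} at the first point of difference.
With this numbering: a chloro group at C-1.
Assembling the pieces gives 1-chloroundecane.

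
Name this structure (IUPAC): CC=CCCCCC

oct-2-ene

The longest carbon chain that includes the multiple bond has 8 carbons, so the parent hydride is octane.
The chain contains a C=C double bond, so the unsaturation ending is -ene.
The numbering direction is chosen so that numbering from this end puts the double bond at C-2 rather than C-6.
With this numbering: the double bond between C-2 and C-3.
The name is oct-2-ene.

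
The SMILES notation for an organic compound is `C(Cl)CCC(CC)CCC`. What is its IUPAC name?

1-chloro-4-ethylheptane

The longest continuous carbon chain has 7 atoms, so the parent hydride is heptane.
The numbering direction is chosen so that the substituent locant set {1,4} is lower than {4,7} at the first point of difference.
With this numbering: a chloro group at C-1; an ethyl group at C-4.
The substituents are ordered alphabetically, ignoring any di-/tri- multipliers.
The name is 1-chloro-4-ethylheptane.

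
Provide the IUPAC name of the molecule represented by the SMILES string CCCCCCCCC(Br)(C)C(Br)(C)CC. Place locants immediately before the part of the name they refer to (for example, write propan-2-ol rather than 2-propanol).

The longest carbon chain is 12 atoms: the parent is dodecane.
The numbering direction is chosen so that the substituent locant set {3,3,4,4} is lower than {9,9,10,10} at the first point of difference.
With this numbering: bromo groups at C-3 and C-4; methyl groups at C-3 and C-4.
Prefixes are listed alphabetically: bromo, methyl.
The name is 3,4-dibromo-3,4-dimethyldodecane.

3,4-dibromo-3,4-dimethyldodecane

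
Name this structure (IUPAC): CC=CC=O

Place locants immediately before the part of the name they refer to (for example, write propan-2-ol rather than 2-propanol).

The longest chain bearing the –CHO group and the multiple bond is 4 carbons long (butane).
The highest-priority functional group is an aldehyde (terminal –CHO), so the name ends in -al.
The chain contains a C=C double bond, so the unsaturation ending is -ene.
The numbering direction is chosen so that the aldehyde carbon is C-1 by definition.
With this numbering: the double bond between C-2 and C-3.
Assembling the pieces gives but-2-enal.

but-2-enal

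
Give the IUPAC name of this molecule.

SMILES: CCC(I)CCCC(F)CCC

The longest carbon chain is 10 atoms: the parent is decane.
Number the chain so that the substituent locant set {3,7} is lower than {4,8} at the first point of difference.
With this numbering: a fluoro group at C-7; an iodo group at C-3.
The substituents are ordered alphabetically, ignoring any di-/tri- multipliers.
Assembling the pieces gives 7-fluoro-3-iododecane.

7-fluoro-3-iododecane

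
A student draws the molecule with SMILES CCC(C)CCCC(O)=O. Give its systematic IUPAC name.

The longest carbon chain that includes the –COOH group has 7 carbons, so the parent hydride is heptane.
The highest-priority functional group is a carboxylic acid (terminal –COOH), so the name ends in -oic acid.
The numbering direction is chosen so that the carboxylic acid carbon is C-1 by definition.
This places a methyl group at C-5.
Assembling the pieces gives 5-methylheptanoic acid.

5-methylheptanoic acid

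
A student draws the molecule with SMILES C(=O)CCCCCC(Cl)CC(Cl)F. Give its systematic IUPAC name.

7,9-dichloro-9-fluorononanal

The longest chain bearing the –CHO group is 9 carbons long (nonane).
An aldehyde (terminal –CHO) is the principal characteristic group, giving the suffix -al.
The numbering direction is chosen so that the aldehyde carbon is C-1 by definition.
With this numbering: chloro groups at C-7 and C-9; a fluoro group at C-9.
The substituents are ordered alphabetically, ignoring any di-/tri- multipliers.
Assembling the pieces gives 7,9-dichloro-9-fluorononanal.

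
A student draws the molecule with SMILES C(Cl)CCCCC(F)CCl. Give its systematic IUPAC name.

The longest continuous carbon chain has 7 atoms, so the parent hydride is heptane.
Choose the numbering such that the substituent locant set {1,2,7} is lower than {1,6,7} at the first point of difference.
With this numbering: chloro groups at C-1 and C-7; a fluoro group at C-2.
Prefixes are listed alphabetically: chloro, fluoro.
Putting it together: 1,7-dichloro-2-fluoroheptane.

1,7-dichloro-2-fluoroheptane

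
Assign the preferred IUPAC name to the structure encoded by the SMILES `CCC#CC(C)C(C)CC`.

The longest chain bearing the multiple bond is 8 carbons long (octane).
There is one C≡C triple bond, indicated by the ending -yne.
Choose the numbering such that numbering from this end puts the triple bond at C-3 rather than C-5.
With this numbering: the triple bond between C-3 and C-4; methyl groups at C-5 and C-6.
The name is 5,6-dimethyloct-3-yne.

5,6-dimethyloct-3-yne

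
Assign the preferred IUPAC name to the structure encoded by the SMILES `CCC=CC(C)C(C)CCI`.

8-iodo-5,6-dimethyloct-3-ene

Counting along the main chain through the multiple bond gives 8 carbons: the parent is octane.
There is one C=C double bond, indicated by the ending -ene.
Number the chain so that numbering from this end puts the double bond at C-3 rather than C-5.
That gives the double bond between C-3 and C-4; an iodo group at C-8; methyl groups at C-5 and C-6.
Substituent prefixes are cited in alphabetical order (multiplying prefixes like di-/tri- are ignored for ordering).
Putting it together: 8-iodo-5,6-dimethyloct-3-ene.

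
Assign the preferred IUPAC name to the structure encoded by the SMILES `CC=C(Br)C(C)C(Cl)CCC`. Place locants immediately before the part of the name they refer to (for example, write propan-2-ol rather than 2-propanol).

Counting along the main chain through the multiple bond gives 8 carbons: the parent is octane.
A C=C double bond in the chain gives the infix -ene-.
The numbering direction is chosen so that numbering from this end puts the double bond at C-2 rather than C-6.
That gives the double bond between C-2 and C-3; a bromo group at C-3; a chloro group at C-5; a methyl group at C-4.
The substituents are ordered alphabetically, ignoring any di-/tri- multipliers.
The name is 3-bromo-5-chloro-4-methyloct-2-ene.

3-bromo-5-chloro-4-methyloct-2-ene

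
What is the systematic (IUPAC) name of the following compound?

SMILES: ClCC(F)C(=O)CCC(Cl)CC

1,6-dichloro-2-fluorooctan-3-one

The longest carbon chain that includes the carbonyl has 8 carbons, so the parent hydride is octane.
The highest-priority functional group is a ketone (C=O on an internal carbon), so the name ends in -one.
The numbering direction is chosen so that numbering from this end puts the carbonyl group at C-3 rather than C-6.
With this numbering: the carbonyl at C-3; chloro groups at C-1 and C-6; a fluoro group at C-2.
Substituent prefixes are cited in alphabetical order (multiplying prefixes like di-/tri- are ignored for ordering).
Putting it together: 1,6-dichloro-2-fluorooctan-3-one.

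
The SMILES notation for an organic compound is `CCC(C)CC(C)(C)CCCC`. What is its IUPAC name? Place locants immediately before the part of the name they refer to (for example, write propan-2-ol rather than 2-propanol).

The parent chain contains 9 carbons (nonane).
Choose the numbering such that the substituent locant set {3,5,5} is lower than {5,5,7} at the first point of difference.
With this numbering: methyl groups at C-3 and C-5 (×2).
Putting it together: 3,5,5-trimethylnonane.

3,5,5-trimethylnonane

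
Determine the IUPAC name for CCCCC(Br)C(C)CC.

4-bromo-3-methyloctane

The longest continuous carbon chain has 8 atoms, so the parent hydride is octane.
Choose the numbering such that the substituent locant set {3,4} is lower than {5,6} at the first point of difference.
With this numbering: a bromo group at C-4; a methyl group at C-3.
Substituent prefixes are cited in alphabetical order (multiplying prefixes like di-/tri- are ignored for ordering).
Assembling the pieces gives 4-bromo-3-methyloctane.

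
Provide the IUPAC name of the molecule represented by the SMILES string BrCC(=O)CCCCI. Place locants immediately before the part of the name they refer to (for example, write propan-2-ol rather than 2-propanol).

1-bromo-6-iodohexan-2-one

The longest carbon chain that includes the carbonyl has 6 carbons, so the parent hydride is hexane.
The highest-priority functional group is a ketone (C=O on an internal carbon), so the name ends in -one.
The numbering direction is chosen so that numbering from this end puts the carbonyl group at C-2 rather than C-5.
With this numbering: the carbonyl at C-2; a bromo group at C-1; an iodo group at C-6.
Prefixes are listed alphabetically: bromo, iodo.
Putting it together: 1-bromo-6-iodohexan-2-one.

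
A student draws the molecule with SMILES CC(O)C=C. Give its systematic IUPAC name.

but-3-en-2-ol

The longest carbon chain that includes the –OH group and the multiple bond has 4 carbons, so the parent hydride is butane.
The principal characteristic group is an alcohol (–OH), named with the suffix -ol.
The chain contains a C=C double bond, so the unsaturation ending is -ene.
Choose the numbering such that numbering from this end puts the hydroxyl group at C-2 rather than C-3.
This places the hydroxyl at C-2; the double bond between C-3 and C-4.
The name is but-3-en-2-ol.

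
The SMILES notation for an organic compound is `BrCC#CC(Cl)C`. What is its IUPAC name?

The longest carbon chain that includes the multiple bond has 5 carbons, so the parent hydride is pentane.
A C≡C triple bond in the chain gives the infix -yne-.
The numbering direction is chosen so that numbering from this end puts the triple bond at C-2 rather than C-3.
This places the triple bond between C-2 and C-3; a bromo group at C-1; a chloro group at C-4.
Prefixes are listed alphabetically: bromo, chloro.
The name is 1-bromo-4-chloropent-2-yne.

1-bromo-4-chloropent-2-yne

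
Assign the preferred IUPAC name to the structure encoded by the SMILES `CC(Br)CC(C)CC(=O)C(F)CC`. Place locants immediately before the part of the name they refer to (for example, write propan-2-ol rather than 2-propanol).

Counting along the main chain through the carbonyl gives 9 carbons: the parent is nonane.
The highest-priority functional group is a ketone (C=O on an internal carbon), so the name ends in -one.
The numbering direction is chosen so that numbering from this end puts the carbonyl group at C-4 rather than C-6.
That gives the carbonyl at C-4; a bromo group at C-8; a fluoro group at C-3; a methyl group at C-6.
Substituent prefixes are cited in alphabetical order (multiplying prefixes like di-/tri- are ignored for ordering).
Putting it together: 8-bromo-3-fluoro-6-methylnonan-4-one.

8-bromo-3-fluoro-6-methylnonan-4-one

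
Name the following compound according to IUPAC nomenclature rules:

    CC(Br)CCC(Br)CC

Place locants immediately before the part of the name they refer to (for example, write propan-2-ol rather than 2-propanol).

2,5-dibromoheptane

The parent chain contains 7 carbons (heptane).
Number the chain so that the substituent locant set {2,5} is lower than {3,6} at the first point of difference.
This places bromo groups at C-2 and C-5.
Putting it together: 2,5-dibromoheptane.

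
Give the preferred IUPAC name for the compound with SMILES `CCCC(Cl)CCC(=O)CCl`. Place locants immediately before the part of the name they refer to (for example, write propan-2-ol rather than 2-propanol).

1,5-dichlorooctan-2-one

The longest carbon chain that includes the carbonyl has 8 carbons, so the parent hydride is octane.
A ketone (C=O on an internal carbon) is the principal characteristic group, giving the suffix -one.
Number the chain so that numbering from this end puts the carbonyl group at C-2 rather than C-7.
This places the carbonyl at C-2; chloro groups at C-1 and C-5.
Assembling the pieces gives 1,5-dichlorooctan-2-one.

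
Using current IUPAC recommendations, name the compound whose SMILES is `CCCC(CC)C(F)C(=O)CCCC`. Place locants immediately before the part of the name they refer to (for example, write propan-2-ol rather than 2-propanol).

Counting along the main chain through the carbonyl gives 10 carbons: the parent is decane.
The highest-priority functional group is a ketone (C=O on an internal carbon), so the name ends in -one.
The numbering direction is chosen so that numbering from this end puts the carbonyl group at C-5 rather than C-6.
That gives the carbonyl at C-5; an ethyl group at C-7; a fluoro group at C-6.
The substituents are ordered alphabetically, ignoring any di-/tri- multipliers.
The name is 7-ethyl-6-fluorodecan-5-one.

7-ethyl-6-fluorodecan-5-one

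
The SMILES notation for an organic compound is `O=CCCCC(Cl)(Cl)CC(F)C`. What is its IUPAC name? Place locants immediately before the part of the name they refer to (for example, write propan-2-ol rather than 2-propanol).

The longest carbon chain that includes the –CHO group has 8 carbons, so the parent hydride is octane.
An aldehyde (terminal –CHO) is the principal characteristic group, giving the suffix -al.
Number the chain so that the aldehyde carbon is C-1 by definition.
This places two chloro groups at C-5; a fluoro group at C-7.
The substituents are ordered alphabetically, ignoring any di-/tri- multipliers.
The name is 5,5-dichloro-7-fluorooctanal.

5,5-dichloro-7-fluorooctanal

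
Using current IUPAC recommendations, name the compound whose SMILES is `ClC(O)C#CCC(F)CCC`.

The longest carbon chain that includes the –OH group and the multiple bond has 8 carbons, so the parent hydride is octane.
The principal characteristic group is an alcohol (–OH), named with the suffix -ol.
The chain contains a C≡C triple bond, so the unsaturation ending is -yne.
Number the chain so that numbering from this end puts the hydroxyl group at C-1 rather than C-8.
That gives the hydroxyl at C-1; the triple bond between C-2 and C-3; a chloro group at C-1; a fluoro group at C-5.
The substituents are ordered alphabetically, ignoring any di-/tri- multipliers.
The name is 1-chloro-5-fluorooct-2-yn-1-ol.

1-chloro-5-fluorooct-2-yn-1-ol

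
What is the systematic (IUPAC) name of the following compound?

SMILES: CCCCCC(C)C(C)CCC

4,5-dimethyldecane

The parent chain contains 10 carbons (decane).
The numbering direction is chosen so that the substituent locant set {4,5} is lower than {6,7} at the first point of difference.
That gives methyl groups at C-4 and C-5.
Assembling the pieces gives 4,5-dimethyldecane.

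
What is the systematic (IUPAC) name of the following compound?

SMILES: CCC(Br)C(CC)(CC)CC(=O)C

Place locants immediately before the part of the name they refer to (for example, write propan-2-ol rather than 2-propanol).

5-bromo-4,4-diethylheptan-2-one

Counting along the main chain through the carbonyl gives 7 carbons: the parent is heptane.
The highest-priority functional group is a ketone (C=O on an internal carbon), so the name ends in -one.
Choose the numbering such that numbering from this end puts the carbonyl group at C-2 rather than C-6.
With this numbering: the carbonyl at C-2; a bromo group at C-5; two ethyl groups at C-4.
The substituents are ordered alphabetically, ignoring any di-/tri- multipliers.
Assembling the pieces gives 5-bromo-4,4-diethylheptan-2-one.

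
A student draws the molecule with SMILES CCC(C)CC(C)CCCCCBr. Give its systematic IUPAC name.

1-bromo-6,8-dimethyldecane

The longest continuous carbon chain has 10 atoms, so the parent hydride is decane.
The numbering direction is chosen so that the substituent locant set {1,6,8} is lower than {3,5,10} at the first point of difference.
With this numbering: a bromo group at C-1; methyl groups at C-6 and C-8.
The substituents are ordered alphabetically, ignoring any di-/tri- multipliers.
The name is 1-bromo-6,8-dimethyldecane.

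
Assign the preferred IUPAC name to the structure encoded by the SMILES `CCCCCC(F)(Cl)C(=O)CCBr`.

1-bromo-4-chloro-4-fluorononan-3-one

Counting along the main chain through the carbonyl gives 9 carbons: the parent is nonane.
A ketone (C=O on an internal carbon) is the principal characteristic group, giving the suffix -one.
Number the chain so that numbering from this end puts the carbonyl group at C-3 rather than C-7.
That gives the carbonyl at C-3; a bromo group at C-1; a chloro group at C-4; a fluoro group at C-4.
The substituents are ordered alphabetically, ignoring any di-/tri- multipliers.
Assembling the pieces gives 1-bromo-4-chloro-4-fluorononan-3-one.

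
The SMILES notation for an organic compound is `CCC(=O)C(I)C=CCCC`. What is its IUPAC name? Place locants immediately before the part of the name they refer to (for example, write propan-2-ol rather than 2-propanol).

4-iodonon-5-en-3-one

The longest carbon chain that includes the carbonyl and the multiple bond has 9 carbons, so the parent hydride is nonane.
The highest-priority functional group is a ketone (C=O on an internal carbon), so the name ends in -one.
The chain contains a C=C double bond, so the unsaturation ending is -ene.
The numbering direction is chosen so that numbering from this end puts the carbonyl group at C-3 rather than C-7.
This places the carbonyl at C-3; the double bond between C-5 and C-6; an iodo group at C-4.
The name is 4-iodonon-5-en-3-one.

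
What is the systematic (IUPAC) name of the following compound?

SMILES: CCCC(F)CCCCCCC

The longest continuous carbon chain has 11 atoms, so the parent hydride is undecane.
Choose the numbering such that the substituent locant set {4} is lower than {8} at the first point of difference.
With this numbering: a fluoro group at C-4.
Assembling the pieces gives 4-fluoroundecane.

4-fluoroundecane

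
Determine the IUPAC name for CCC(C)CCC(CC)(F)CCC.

The longest carbon chain is 9 atoms: the parent is nonane.
The numbering direction is chosen so that the substituent locant set {3,6,6} is lower than {4,4,7} at the first point of difference.
This places an ethyl group at C-6; a fluoro group at C-6; a methyl group at C-3.
Substituent prefixes are cited in alphabetical order (multiplying prefixes like di-/tri- are ignored for ordering).
The name is 6-ethyl-6-fluoro-3-methylnonane.

6-ethyl-6-fluoro-3-methylnonane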